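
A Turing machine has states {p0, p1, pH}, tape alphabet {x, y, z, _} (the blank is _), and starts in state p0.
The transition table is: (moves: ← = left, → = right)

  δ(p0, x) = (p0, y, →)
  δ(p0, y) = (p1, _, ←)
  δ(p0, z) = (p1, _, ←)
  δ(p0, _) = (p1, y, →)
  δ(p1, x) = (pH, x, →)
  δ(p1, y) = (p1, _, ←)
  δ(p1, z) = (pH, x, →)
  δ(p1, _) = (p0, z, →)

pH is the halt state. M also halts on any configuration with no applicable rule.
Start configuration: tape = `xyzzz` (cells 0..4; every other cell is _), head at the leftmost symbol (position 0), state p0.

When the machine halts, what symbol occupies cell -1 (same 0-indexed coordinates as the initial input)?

p0 | _[x]yzzz   read x → write y, move →, go to p0
p0 | _y[y]zzz   read y → write _, move ←, go to p1
p1 | _[y]_zzz   read y → write _, move ←, go to p1
p1 | [_]__zzz   read _ → write z, move →, go to p0
p0 | z[_]_zzz   read _ → write y, move →, go to p1
p1 | zy[_]zzz   read _ → write z, move →, go to p0
p0 | zyz[z]zz   read z → write _, move ←, go to p1
p1 | zy[z]_zz   read z → write x, move →, go to pH
pH | zyx[_]zz
Cell -1 holds z when M halts.

z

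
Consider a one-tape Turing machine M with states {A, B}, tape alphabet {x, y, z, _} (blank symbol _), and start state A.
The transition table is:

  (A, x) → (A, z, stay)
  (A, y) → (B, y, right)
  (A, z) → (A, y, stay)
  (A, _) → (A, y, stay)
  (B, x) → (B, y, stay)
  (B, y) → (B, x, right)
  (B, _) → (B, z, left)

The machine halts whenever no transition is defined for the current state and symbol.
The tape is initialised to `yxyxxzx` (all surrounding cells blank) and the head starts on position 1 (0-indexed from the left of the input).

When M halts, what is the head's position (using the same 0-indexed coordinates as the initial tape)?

5

state=A head=1 tape=y[x]yxxzx   (A,x)→(A,z,stay)
state=A head=1 tape=y[z]yxxzx   (A,z)→(A,y,stay)
state=A head=1 tape=y[y]yxxzx   (A,y)→(B,y,right)
state=B head=2 tape=yy[y]xxzx   (B,y)→(B,x,right)
state=B head=3 tape=yyx[x]xzx   (B,x)→(B,y,stay)
state=B head=3 tape=yyx[y]xzx   (B,y)→(B,x,right)
state=B head=4 tape=yyxx[x]zx   (B,x)→(B,y,stay)
state=B head=4 tape=yyxx[y]zx   (B,y)→(B,x,right)
state=B head=5 tape=yyxxx[z]x
At halt the head is at cell 5.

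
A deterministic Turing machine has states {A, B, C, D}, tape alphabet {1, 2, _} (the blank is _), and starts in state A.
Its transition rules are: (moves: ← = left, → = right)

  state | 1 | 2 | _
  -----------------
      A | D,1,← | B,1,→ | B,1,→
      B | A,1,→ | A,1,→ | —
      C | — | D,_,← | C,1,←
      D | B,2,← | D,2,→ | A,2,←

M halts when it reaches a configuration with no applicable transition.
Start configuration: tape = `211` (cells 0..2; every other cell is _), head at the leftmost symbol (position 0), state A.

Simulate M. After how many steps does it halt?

8

state=A head=0 tape=[2]11__   (A,2)→(B,1,→)
state=B head=1 tape=1[1]1__   (B,1)→(A,1,→)
state=A head=2 tape=11[1]__   (A,1)→(D,1,←)
state=D head=1 tape=1[1]1__   (D,1)→(B,2,←)
state=B head=0 tape=[1]21__   (B,1)→(A,1,→)
state=A head=1 tape=1[2]1__   (A,2)→(B,1,→)
state=B head=2 tape=11[1]__   (B,1)→(A,1,→)
state=A head=3 tape=111[_]_   (A,_)→(B,1,→)
state=B head=4 tape=1111[_]
M halts after 8 transitions.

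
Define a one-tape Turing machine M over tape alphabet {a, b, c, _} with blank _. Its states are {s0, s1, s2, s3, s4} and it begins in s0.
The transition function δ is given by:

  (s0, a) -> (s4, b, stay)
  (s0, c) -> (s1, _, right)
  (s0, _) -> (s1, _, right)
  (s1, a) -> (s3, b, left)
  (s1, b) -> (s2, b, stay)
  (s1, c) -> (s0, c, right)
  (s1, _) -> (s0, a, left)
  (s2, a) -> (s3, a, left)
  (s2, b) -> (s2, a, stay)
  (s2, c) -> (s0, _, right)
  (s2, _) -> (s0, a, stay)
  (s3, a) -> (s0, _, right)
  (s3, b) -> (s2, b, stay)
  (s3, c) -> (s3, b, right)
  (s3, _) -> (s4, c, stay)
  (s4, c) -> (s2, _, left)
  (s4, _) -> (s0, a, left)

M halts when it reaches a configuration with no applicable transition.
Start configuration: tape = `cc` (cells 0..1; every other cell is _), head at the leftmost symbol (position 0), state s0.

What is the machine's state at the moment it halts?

s4

s0 | [c]c__   read c → write _, move right, go to s1
s1 | _[c]__   read c → write c, move right, go to s0
s0 | _c[_]_   read _ → write _, move right, go to s1
s1 | _c_[_]   read _ → write a, move left, go to s0
s0 | _c[_]a   read _ → write _, move right, go to s1
s1 | _c_[a]   read a → write b, move left, go to s3
s3 | _c[_]b   read _ → write c, move stay, go to s4
s4 | _c[c]b   read c → write _, move left, go to s2
s2 | _[c]_b   read c → write _, move right, go to s0
s0 | __[_]b   read _ → write _, move right, go to s1
s1 | ___[b]   read b → write b, move stay, go to s2
s2 | ___[b]   read b → write a, move stay, go to s2
s2 | ___[a]   read a → write a, move left, go to s3
s3 | __[_]a   read _ → write c, move stay, go to s4
s4 | __[c]a   read c → write _, move left, go to s2
s2 | _[_]_a   read _ → write a, move stay, go to s0
s0 | _[a]_a   read a → write b, move stay, go to s4
s4 | _[b]_a
No transition is defined for (s4, b); M halts in state s4.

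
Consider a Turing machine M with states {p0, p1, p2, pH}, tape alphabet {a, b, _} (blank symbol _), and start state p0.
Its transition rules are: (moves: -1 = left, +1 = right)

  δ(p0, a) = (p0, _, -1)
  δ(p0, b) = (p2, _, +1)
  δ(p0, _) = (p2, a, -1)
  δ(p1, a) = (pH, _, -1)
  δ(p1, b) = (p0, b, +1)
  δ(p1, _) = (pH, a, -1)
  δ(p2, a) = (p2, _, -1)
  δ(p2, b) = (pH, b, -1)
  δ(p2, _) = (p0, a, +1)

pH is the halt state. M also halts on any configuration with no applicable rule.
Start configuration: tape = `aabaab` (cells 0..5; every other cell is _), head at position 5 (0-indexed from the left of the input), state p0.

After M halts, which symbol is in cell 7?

p0 | aabaa[b]__   read b → write _, move +1, go to p2
p2 | aabaa_[_]_   read _ → write a, move +1, go to p0
p0 | aabaa_a[_]   read _ → write a, move -1, go to p2
p2 | aabaa_[a]a   read a → write _, move -1, go to p2
p2 | aabaa[_]_a   read _ → write a, move +1, go to p0
p0 | aabaaa[_]a   read _ → write a, move -1, go to p2
p2 | aabaa[a]aa   read a → write _, move -1, go to p2
p2 | aaba[a]_aa   read a → write _, move -1, go to p2
p2 | aab[a]__aa   read a → write _, move -1, go to p2
p2 | aa[b]___aa   read b → write b, move -1, go to pH
pH | a[a]b___aa
Cell 7 holds a when M halts.

a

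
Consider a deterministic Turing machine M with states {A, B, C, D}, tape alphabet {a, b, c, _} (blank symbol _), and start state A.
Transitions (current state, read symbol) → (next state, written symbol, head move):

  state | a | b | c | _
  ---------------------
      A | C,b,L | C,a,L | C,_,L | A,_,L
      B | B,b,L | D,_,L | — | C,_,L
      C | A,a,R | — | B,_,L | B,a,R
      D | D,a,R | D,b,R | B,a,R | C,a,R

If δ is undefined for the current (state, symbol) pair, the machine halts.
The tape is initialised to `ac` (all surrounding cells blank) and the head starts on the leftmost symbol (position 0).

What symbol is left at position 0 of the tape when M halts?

b

state=A head=0 tape=____[a]c   (A,a)→(C,b,L)
state=C head=-1 tape=___[_]bc   (C,_)→(B,a,R)
state=B head=0 tape=___a[b]c   (B,b)→(D,_,L)
state=D head=-1 tape=___[a]_c   (D,a)→(D,a,R)
state=D head=0 tape=___a[_]c   (D,_)→(C,a,R)
state=C head=1 tape=___aa[c]   (C,c)→(B,_,L)
state=B head=0 tape=___a[a]_   (B,a)→(B,b,L)
state=B head=-1 tape=___[a]b_   (B,a)→(B,b,L)
state=B head=-2 tape=__[_]bb_   (B,_)→(C,_,L)
state=C head=-3 tape=_[_]_bb_   (C,_)→(B,a,R)
state=B head=-2 tape=_a[_]bb_   (B,_)→(C,_,L)
state=C head=-3 tape=_[a]_bb_   (C,a)→(A,a,R)
state=A head=-2 tape=_a[_]bb_   (A,_)→(A,_,L)
state=A head=-3 tape=_[a]_bb_   (A,a)→(C,b,L)
state=C head=-4 tape=[_]b_bb_   (C,_)→(B,a,R)
state=B head=-3 tape=a[b]_bb_   (B,b)→(D,_,L)
state=D head=-4 tape=[a]__bb_   (D,a)→(D,a,R)
state=D head=-3 tape=a[_]_bb_   (D,_)→(C,a,R)
state=C head=-2 tape=aa[_]bb_   (C,_)→(B,a,R)
state=B head=-1 tape=aaa[b]b_   (B,b)→(D,_,L)
state=D head=-2 tape=aa[a]_b_   (D,a)→(D,a,R)
state=D head=-1 tape=aaa[_]b_   (D,_)→(C,a,R)
state=C head=0 tape=aaaa[b]_
Cell 0 holds b when M halts.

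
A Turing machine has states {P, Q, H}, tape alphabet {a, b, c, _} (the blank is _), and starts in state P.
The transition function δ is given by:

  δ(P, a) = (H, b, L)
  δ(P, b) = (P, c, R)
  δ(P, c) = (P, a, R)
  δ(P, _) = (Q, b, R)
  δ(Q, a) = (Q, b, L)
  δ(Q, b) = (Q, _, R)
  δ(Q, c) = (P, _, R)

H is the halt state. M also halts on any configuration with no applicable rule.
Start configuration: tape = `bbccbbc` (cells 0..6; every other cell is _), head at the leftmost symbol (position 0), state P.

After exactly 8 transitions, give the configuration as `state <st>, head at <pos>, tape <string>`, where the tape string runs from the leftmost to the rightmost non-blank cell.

state Q, head at 8, tape ccaaccab

P | [b]bccbbc__   read b → write c, move R, go to P
P | c[b]ccbbc__   read b → write c, move R, go to P
P | cc[c]cbbc__   read c → write a, move R, go to P
P | cca[c]bbc__   read c → write a, move R, go to P
P | ccaa[b]bc__   read b → write c, move R, go to P
P | ccaac[b]c__   read b → write c, move R, go to P
P | ccaacc[c]__   read c → write a, move R, go to P
P | ccaacca[_]_   read _ → write b, move R, go to Q
Q | ccaaccab[_]
After 8 steps: state Q, head at 8, tape ccaaccab.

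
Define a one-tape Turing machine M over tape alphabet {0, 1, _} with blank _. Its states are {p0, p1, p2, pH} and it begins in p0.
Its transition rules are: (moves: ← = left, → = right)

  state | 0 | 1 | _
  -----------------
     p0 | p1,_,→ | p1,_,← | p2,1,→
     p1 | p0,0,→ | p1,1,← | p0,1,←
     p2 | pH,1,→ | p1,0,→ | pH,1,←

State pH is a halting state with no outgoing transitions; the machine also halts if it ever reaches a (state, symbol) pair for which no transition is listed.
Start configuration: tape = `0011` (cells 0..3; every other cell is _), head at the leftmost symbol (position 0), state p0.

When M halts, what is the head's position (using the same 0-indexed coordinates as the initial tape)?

4

state=p0 head=0 tape=[0]011__   (p0,0)→(p1,_,→)
state=p1 head=1 tape=_[0]11__   (p1,0)→(p0,0,→)
state=p0 head=2 tape=_0[1]1__   (p0,1)→(p1,_,←)
state=p1 head=1 tape=_[0]_1__   (p1,0)→(p0,0,→)
state=p0 head=2 tape=_0[_]1__   (p0,_)→(p2,1,→)
state=p2 head=3 tape=_01[1]__   (p2,1)→(p1,0,→)
state=p1 head=4 tape=_010[_]_   (p1,_)→(p0,1,←)
state=p0 head=3 tape=_01[0]1_   (p0,0)→(p1,_,→)
state=p1 head=4 tape=_01_[1]_   (p1,1)→(p1,1,←)
state=p1 head=3 tape=_01[_]1_   (p1,_)→(p0,1,←)
state=p0 head=2 tape=_0[1]11_   (p0,1)→(p1,_,←)
state=p1 head=1 tape=_[0]_11_   (p1,0)→(p0,0,→)
state=p0 head=2 tape=_0[_]11_   (p0,_)→(p2,1,→)
state=p2 head=3 tape=_01[1]1_   (p2,1)→(p1,0,→)
state=p1 head=4 tape=_010[1]_   (p1,1)→(p1,1,←)
state=p1 head=3 tape=_01[0]1_   (p1,0)→(p0,0,→)
state=p0 head=4 tape=_010[1]_   (p0,1)→(p1,_,←)
state=p1 head=3 tape=_01[0]__   (p1,0)→(p0,0,→)
state=p0 head=4 tape=_010[_]_   (p0,_)→(p2,1,→)
state=p2 head=5 tape=_0101[_]   (p2,_)→(pH,1,←)
state=pH head=4 tape=_010[1]1
At halt the head is at cell 4.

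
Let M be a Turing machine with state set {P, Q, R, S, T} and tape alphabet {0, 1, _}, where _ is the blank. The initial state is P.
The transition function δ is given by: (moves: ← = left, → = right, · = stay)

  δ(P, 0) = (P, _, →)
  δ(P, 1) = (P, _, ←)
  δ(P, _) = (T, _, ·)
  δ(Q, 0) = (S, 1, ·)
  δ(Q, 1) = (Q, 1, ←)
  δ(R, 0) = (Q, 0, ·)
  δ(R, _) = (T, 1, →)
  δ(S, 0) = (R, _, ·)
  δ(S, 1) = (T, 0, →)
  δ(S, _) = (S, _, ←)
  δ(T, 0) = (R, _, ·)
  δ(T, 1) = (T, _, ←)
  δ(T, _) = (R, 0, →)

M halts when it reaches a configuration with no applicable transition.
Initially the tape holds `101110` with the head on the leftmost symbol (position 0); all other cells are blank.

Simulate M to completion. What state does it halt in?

R

state=P head=0 tape=_[1]01110   (P,1)→(P,_,←)
state=P head=-1 tape=[_]_01110   (P,_)→(T,_,·)
state=T head=-1 tape=[_]_01110   (T,_)→(R,0,→)
state=R head=0 tape=0[_]01110   (R,_)→(T,1,→)
state=T head=1 tape=01[0]1110   (T,0)→(R,_,·)
state=R head=1 tape=01[_]1110   (R,_)→(T,1,→)
state=T head=2 tape=011[1]110   (T,1)→(T,_,←)
state=T head=1 tape=01[1]_110   (T,1)→(T,_,←)
state=T head=0 tape=0[1]__110   (T,1)→(T,_,←)
state=T head=-1 tape=[0]___110   (T,0)→(R,_,·)
state=R head=-1 tape=[_]___110   (R,_)→(T,1,→)
state=T head=0 tape=1[_]__110   (T,_)→(R,0,→)
state=R head=1 tape=10[_]_110   (R,_)→(T,1,→)
state=T head=2 tape=101[_]110   (T,_)→(R,0,→)
state=R head=3 tape=1010[1]10
No transition is defined for (R, 1); M halts in state R.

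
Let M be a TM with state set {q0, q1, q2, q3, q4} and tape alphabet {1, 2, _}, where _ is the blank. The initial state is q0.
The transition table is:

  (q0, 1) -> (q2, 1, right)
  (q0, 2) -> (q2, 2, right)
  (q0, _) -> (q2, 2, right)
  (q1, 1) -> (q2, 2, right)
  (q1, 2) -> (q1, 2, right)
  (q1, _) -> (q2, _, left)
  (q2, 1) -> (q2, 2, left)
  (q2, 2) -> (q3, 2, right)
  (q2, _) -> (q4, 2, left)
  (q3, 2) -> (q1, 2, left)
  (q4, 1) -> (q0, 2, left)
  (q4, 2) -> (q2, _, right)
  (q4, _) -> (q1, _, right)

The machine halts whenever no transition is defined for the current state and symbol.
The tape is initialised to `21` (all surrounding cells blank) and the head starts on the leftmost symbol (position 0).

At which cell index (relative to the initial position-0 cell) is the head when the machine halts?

q0 | [2]1_   read 2 → write 2, move right, go to q2
q2 | 2[1]_   read 1 → write 2, move left, go to q2
q2 | [2]2_   read 2 → write 2, move right, go to q3
q3 | 2[2]_   read 2 → write 2, move left, go to q1
q1 | [2]2_   read 2 → write 2, move right, go to q1
q1 | 2[2]_   read 2 → write 2, move right, go to q1
q1 | 22[_]   read _ → write _, move left, go to q2
q2 | 2[2]_   read 2 → write 2, move right, go to q3
q3 | 22[_]
At halt the head is at cell 2.

2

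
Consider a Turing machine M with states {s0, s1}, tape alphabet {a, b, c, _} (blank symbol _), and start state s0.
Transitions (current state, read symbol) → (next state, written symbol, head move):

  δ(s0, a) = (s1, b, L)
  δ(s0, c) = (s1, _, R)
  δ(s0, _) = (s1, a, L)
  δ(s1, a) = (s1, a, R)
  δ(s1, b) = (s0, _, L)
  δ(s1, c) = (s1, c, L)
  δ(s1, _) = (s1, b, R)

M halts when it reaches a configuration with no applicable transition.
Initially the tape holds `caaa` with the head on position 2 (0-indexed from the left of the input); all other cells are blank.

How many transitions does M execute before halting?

s0 | _____ca[a]a   read a → write b, move L, go to s1
s1 | _____c[a]ba   read a → write a, move R, go to s1
s1 | _____ca[b]a   read b → write _, move L, go to s0
s0 | _____c[a]_a   read a → write b, move L, go to s1
s1 | _____[c]b_a   read c → write c, move L, go to s1
s1 | ____[_]cb_a   read _ → write b, move R, go to s1
s1 | ____b[c]b_a   read c → write c, move L, go to s1
s1 | ____[b]cb_a   read b → write _, move L, go to s0
s0 | ___[_]_cb_a   read _ → write a, move L, go to s1
s1 | __[_]a_cb_a   read _ → write b, move R, go to s1
s1 | __b[a]_cb_a   read a → write a, move R, go to s1
s1 | __ba[_]cb_a   read _ → write b, move R, go to s1
s1 | __bab[c]b_a   read c → write c, move L, go to s1
s1 | __ba[b]cb_a   read b → write _, move L, go to s0
s0 | __b[a]_cb_a   read a → write b, move L, go to s1
s1 | __[b]b_cb_a   read b → write _, move L, go to s0
s0 | _[_]_b_cb_a   read _ → write a, move L, go to s1
s1 | [_]a_b_cb_a   read _ → write b, move R, go to s1
s1 | b[a]_b_cb_a   read a → write a, move R, go to s1
s1 | ba[_]b_cb_a   read _ → write b, move R, go to s1
s1 | bab[b]_cb_a   read b → write _, move L, go to s0
s0 | ba[b]__cb_a
M halts after 21 transitions.

21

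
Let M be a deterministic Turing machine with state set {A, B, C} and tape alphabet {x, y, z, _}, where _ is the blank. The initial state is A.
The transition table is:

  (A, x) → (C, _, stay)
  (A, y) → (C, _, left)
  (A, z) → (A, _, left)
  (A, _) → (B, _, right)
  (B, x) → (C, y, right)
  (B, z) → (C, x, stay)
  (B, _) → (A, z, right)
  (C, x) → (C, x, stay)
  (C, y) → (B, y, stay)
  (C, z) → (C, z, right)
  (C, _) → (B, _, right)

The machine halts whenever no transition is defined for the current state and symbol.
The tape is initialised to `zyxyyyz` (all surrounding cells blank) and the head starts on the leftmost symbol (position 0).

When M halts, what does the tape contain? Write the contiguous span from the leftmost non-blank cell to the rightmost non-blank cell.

state=A head=0 tape=_[z]yxyyyz   (A,z)→(A,_,left)
state=A head=-1 tape=[_]_yxyyyz   (A,_)→(B,_,right)
state=B head=0 tape=_[_]yxyyyz   (B,_)→(A,z,right)
state=A head=1 tape=_z[y]xyyyz   (A,y)→(C,_,left)
state=C head=0 tape=_[z]_xyyyz   (C,z)→(C,z,right)
state=C head=1 tape=_z[_]xyyyz   (C,_)→(B,_,right)
state=B head=2 tape=_z_[x]yyyz   (B,x)→(C,y,right)
state=C head=3 tape=_z_y[y]yyz   (C,y)→(B,y,stay)
state=B head=3 tape=_z_y[y]yyz
The non-blank tape span at halt is z_yyyyz.

z_yyyyz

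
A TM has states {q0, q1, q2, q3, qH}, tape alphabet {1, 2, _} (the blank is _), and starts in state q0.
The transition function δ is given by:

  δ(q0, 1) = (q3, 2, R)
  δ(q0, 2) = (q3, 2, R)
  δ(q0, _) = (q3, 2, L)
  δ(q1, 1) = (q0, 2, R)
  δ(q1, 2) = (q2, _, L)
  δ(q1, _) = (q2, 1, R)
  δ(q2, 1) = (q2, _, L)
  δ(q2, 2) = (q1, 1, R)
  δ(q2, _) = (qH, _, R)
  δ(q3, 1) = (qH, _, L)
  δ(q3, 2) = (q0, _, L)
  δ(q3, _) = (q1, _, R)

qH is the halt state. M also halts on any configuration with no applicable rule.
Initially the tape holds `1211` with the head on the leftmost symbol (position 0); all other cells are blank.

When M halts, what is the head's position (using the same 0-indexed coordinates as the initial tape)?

7

q0 | [1]211____   read 1 → write 2, move R, go to q3
q3 | 2[2]11____   read 2 → write _, move L, go to q0
q0 | [2]_11____   read 2 → write 2, move R, go to q3
q3 | 2[_]11____   read _ → write _, move R, go to q1
q1 | 2_[1]1____   read 1 → write 2, move R, go to q0
q0 | 2_2[1]____   read 1 → write 2, move R, go to q3
q3 | 2_22[_]___   read _ → write _, move R, go to q1
q1 | 2_22_[_]__   read _ → write 1, move R, go to q2
q2 | 2_22_1[_]_   read _ → write _, move R, go to qH
qH | 2_22_1_[_]
At halt the head is at cell 7.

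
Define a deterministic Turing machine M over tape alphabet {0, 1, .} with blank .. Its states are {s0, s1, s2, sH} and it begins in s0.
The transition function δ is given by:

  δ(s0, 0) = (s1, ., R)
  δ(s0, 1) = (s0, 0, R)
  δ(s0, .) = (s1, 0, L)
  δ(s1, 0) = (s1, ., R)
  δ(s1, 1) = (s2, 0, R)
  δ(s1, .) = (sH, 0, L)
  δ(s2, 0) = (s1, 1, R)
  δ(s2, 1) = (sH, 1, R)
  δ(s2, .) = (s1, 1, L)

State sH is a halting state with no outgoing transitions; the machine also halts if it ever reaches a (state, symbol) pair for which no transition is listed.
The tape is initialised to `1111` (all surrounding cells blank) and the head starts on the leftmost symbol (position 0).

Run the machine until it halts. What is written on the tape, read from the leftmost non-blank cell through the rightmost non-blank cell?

000..0

state=s0 head=0 tape=[1]111..   (s0,1)→(s0,0,R)
state=s0 head=1 tape=0[1]11..   (s0,1)→(s0,0,R)
state=s0 head=2 tape=00[1]1..   (s0,1)→(s0,0,R)
state=s0 head=3 tape=000[1]..   (s0,1)→(s0,0,R)
state=s0 head=4 tape=0000[.].   (s0,.)→(s1,0,L)
state=s1 head=3 tape=000[0]0.   (s1,0)→(s1,.,R)
state=s1 head=4 tape=000.[0].   (s1,0)→(s1,.,R)
state=s1 head=5 tape=000..[.]   (s1,.)→(sH,0,L)
state=sH head=4 tape=000.[.]0
The non-blank tape span at halt is 000..0.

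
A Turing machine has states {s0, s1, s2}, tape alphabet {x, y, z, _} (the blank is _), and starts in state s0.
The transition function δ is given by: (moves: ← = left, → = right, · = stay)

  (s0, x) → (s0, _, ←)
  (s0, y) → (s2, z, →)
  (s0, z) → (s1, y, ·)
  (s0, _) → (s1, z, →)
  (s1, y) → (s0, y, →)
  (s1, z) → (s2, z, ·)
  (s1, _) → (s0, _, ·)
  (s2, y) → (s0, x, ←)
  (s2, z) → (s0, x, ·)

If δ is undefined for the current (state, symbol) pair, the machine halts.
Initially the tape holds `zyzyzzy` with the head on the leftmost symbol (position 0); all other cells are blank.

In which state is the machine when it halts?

s2

state=s0 head=0 tape=[z]yzyzzy_   (s0,z)→(s1,y,·)
state=s1 head=0 tape=[y]yzyzzy_   (s1,y)→(s0,y,→)
state=s0 head=1 tape=y[y]zyzzy_   (s0,y)→(s2,z,→)
state=s2 head=2 tape=yz[z]yzzy_   (s2,z)→(s0,x,·)
state=s0 head=2 tape=yz[x]yzzy_   (s0,x)→(s0,_,←)
state=s0 head=1 tape=y[z]_yzzy_   (s0,z)→(s1,y,·)
state=s1 head=1 tape=y[y]_yzzy_   (s1,y)→(s0,y,→)
state=s0 head=2 tape=yy[_]yzzy_   (s0,_)→(s1,z,→)
state=s1 head=3 tape=yyz[y]zzy_   (s1,y)→(s0,y,→)
state=s0 head=4 tape=yyzy[z]zy_   (s0,z)→(s1,y,·)
state=s1 head=4 tape=yyzy[y]zy_   (s1,y)→(s0,y,→)
state=s0 head=5 tape=yyzyy[z]y_   (s0,z)→(s1,y,·)
state=s1 head=5 tape=yyzyy[y]y_   (s1,y)→(s0,y,→)
state=s0 head=6 tape=yyzyyy[y]_   (s0,y)→(s2,z,→)
state=s2 head=7 tape=yyzyyyz[_]
No transition is defined for (s2, _); M halts in state s2.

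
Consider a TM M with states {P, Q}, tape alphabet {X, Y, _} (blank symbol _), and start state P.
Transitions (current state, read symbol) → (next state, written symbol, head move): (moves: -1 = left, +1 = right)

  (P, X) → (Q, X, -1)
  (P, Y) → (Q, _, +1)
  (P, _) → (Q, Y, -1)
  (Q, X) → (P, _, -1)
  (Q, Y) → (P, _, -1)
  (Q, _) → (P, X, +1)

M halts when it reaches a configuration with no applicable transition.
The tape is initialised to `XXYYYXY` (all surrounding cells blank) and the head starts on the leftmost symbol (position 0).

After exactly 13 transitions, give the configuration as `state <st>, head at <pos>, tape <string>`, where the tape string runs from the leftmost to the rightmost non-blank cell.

state Q, head at -5, tape Y_Y_XXYYYXY

P | _____[X]XYYYXY   read X → write X, move -1, go to Q
Q | ____[_]XXYYYXY   read _ → write X, move +1, go to P
P | ____X[X]XYYYXY   read X → write X, move -1, go to Q
Q | ____[X]XXYYYXY   read X → write _, move -1, go to P
P | ___[_]_XXYYYXY   read _ → write Y, move -1, go to Q
Q | __[_]Y_XXYYYXY   read _ → write X, move +1, go to P
P | __X[Y]_XXYYYXY   read Y → write _, move +1, go to Q
Q | __X_[_]XXYYYXY   read _ → write X, move +1, go to P
P | __X_X[X]XYYYXY   read X → write X, move -1, go to Q
Q | __X_[X]XXYYYXY   read X → write _, move -1, go to P
P | __X[_]_XXYYYXY   read _ → write Y, move -1, go to Q
Q | __[X]Y_XXYYYXY   read X → write _, move -1, go to P
P | _[_]_Y_XXYYYXY   read _ → write Y, move -1, go to Q
Q | [_]Y_Y_XXYYYXY
After 13 steps: state Q, head at -5, tape Y_Y_XXYYYXY.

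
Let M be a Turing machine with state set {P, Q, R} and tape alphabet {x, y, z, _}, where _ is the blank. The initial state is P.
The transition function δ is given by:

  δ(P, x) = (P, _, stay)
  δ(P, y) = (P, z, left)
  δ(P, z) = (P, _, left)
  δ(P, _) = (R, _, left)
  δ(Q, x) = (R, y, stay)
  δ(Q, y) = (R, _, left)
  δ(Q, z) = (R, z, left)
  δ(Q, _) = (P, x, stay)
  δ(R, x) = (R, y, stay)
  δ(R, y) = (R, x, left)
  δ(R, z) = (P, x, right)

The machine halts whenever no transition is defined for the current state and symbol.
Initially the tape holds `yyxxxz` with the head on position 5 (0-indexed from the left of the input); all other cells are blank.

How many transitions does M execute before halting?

9

P | _yyxxx[z]   read z → write _, move left, go to P
P | _yyxx[x]_   read x → write _, move stay, go to P
P | _yyxx[_]_   read _ → write _, move left, go to R
R | _yyx[x]__   read x → write y, move stay, go to R
R | _yyx[y]__   read y → write x, move left, go to R
R | _yy[x]x__   read x → write y, move stay, go to R
R | _yy[y]x__   read y → write x, move left, go to R
R | _y[y]xx__   read y → write x, move left, go to R
R | _[y]xxx__   read y → write x, move left, go to R
R | [_]xxxx__
M halts after 9 transitions.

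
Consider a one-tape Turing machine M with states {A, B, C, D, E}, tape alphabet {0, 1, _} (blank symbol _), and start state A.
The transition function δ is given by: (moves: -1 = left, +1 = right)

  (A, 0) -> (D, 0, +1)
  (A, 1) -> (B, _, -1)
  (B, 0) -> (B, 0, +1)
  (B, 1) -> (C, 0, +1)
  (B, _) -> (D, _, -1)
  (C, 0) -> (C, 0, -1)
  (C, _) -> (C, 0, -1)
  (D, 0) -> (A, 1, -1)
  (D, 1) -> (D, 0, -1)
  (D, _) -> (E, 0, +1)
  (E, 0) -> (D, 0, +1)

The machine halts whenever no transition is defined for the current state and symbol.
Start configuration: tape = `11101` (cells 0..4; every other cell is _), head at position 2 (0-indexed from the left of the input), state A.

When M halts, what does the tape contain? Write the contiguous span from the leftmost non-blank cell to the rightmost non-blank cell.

state=A head=2 tape=11[1]01   (A,1)→(B,_,-1)
state=B head=1 tape=1[1]_01   (B,1)→(C,0,+1)
state=C head=2 tape=10[_]01   (C,_)→(C,0,-1)
state=C head=1 tape=1[0]001   (C,0)→(C,0,-1)
state=C head=0 tape=[1]0001
The non-blank tape span at halt is 10001.

10001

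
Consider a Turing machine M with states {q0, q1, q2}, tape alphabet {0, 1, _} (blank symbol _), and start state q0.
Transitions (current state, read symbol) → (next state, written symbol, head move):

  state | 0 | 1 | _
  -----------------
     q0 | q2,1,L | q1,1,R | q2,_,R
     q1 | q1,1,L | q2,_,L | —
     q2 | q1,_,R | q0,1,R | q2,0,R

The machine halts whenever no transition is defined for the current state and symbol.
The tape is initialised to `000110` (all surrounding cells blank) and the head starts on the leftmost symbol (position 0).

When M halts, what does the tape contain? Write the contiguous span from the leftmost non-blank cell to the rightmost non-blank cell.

state=q0 head=0 tape=_[0]00110_   (q0,0)→(q2,1,L)
state=q2 head=-1 tape=[_]100110_   (q2,_)→(q2,0,R)
state=q2 head=0 tape=0[1]00110_   (q2,1)→(q0,1,R)
state=q0 head=1 tape=01[0]0110_   (q0,0)→(q2,1,L)
state=q2 head=0 tape=0[1]10110_   (q2,1)→(q0,1,R)
state=q0 head=1 tape=01[1]0110_   (q0,1)→(q1,1,R)
state=q1 head=2 tape=011[0]110_   (q1,0)→(q1,1,L)
state=q1 head=1 tape=01[1]1110_   (q1,1)→(q2,_,L)
state=q2 head=0 tape=0[1]_1110_   (q2,1)→(q0,1,R)
state=q0 head=1 tape=01[_]1110_   (q0,_)→(q2,_,R)
state=q2 head=2 tape=01_[1]110_   (q2,1)→(q0,1,R)
state=q0 head=3 tape=01_1[1]10_   (q0,1)→(q1,1,R)
state=q1 head=4 tape=01_11[1]0_   (q1,1)→(q2,_,L)
state=q2 head=3 tape=01_1[1]_0_   (q2,1)→(q0,1,R)
state=q0 head=4 tape=01_11[_]0_   (q0,_)→(q2,_,R)
state=q2 head=5 tape=01_11_[0]_   (q2,0)→(q1,_,R)
state=q1 head=6 tape=01_11__[_]
The non-blank tape span at halt is 01_11.

01_11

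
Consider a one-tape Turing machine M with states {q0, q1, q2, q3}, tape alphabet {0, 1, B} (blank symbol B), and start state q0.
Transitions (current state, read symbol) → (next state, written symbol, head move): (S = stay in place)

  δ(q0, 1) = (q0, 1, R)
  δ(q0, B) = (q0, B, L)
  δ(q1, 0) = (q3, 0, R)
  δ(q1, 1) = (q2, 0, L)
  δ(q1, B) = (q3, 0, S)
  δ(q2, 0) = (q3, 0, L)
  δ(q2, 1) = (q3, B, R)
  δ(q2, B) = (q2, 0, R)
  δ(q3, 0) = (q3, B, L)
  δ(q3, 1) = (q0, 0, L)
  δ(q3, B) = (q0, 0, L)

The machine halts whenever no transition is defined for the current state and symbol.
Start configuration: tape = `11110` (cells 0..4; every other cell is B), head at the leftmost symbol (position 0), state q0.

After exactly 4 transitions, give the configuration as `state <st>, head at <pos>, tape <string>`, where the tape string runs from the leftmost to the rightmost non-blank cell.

q0 | [1]1110   read 1 → write 1, move R, go to q0
q0 | 1[1]110   read 1 → write 1, move R, go to q0
q0 | 11[1]10   read 1 → write 1, move R, go to q0
q0 | 111[1]0   read 1 → write 1, move R, go to q0
q0 | 1111[0]
After 4 steps: state q0, head at 4, tape 11110.

state q0, head at 4, tape 11110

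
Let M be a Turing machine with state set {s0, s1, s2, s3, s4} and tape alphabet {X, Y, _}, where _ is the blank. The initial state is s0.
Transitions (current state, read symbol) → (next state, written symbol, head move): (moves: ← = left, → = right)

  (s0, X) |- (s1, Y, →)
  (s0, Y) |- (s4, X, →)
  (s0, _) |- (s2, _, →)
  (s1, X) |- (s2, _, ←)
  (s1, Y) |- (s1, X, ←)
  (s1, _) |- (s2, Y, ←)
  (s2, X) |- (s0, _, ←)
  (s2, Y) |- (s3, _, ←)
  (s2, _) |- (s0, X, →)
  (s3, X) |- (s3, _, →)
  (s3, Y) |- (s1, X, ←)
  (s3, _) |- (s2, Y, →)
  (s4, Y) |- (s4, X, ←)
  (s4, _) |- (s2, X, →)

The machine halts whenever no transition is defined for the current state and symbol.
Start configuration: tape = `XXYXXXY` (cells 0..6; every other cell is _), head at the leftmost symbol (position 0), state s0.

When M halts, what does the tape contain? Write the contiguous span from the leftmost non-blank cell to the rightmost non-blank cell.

s0 | _[X]XYXXXY_   read X → write Y, move →, go to s1
s1 | _Y[X]YXXXY_   read X → write _, move ←, go to s2
s2 | _[Y]_YXXXY_   read Y → write _, move ←, go to s3
s3 | [_]__YXXXY_   read _ → write Y, move →, go to s2
s2 | Y[_]_YXXXY_   read _ → write X, move →, go to s0
s0 | YX[_]YXXXY_   read _ → write _, move →, go to s2
s2 | YX_[Y]XXXY_   read Y → write _, move ←, go to s3
s3 | YX[_]_XXXY_   read _ → write Y, move →, go to s2
s2 | YXY[_]XXXY_   read _ → write X, move →, go to s0
s0 | YXYX[X]XXY_   read X → write Y, move →, go to s1
s1 | YXYXY[X]XY_   read X → write _, move ←, go to s2
s2 | YXYX[Y]_XY_   read Y → write _, move ←, go to s3
s3 | YXY[X]__XY_   read X → write _, move →, go to s3
s3 | YXY_[_]_XY_   read _ → write Y, move →, go to s2
s2 | YXY_Y[_]XY_   read _ → write X, move →, go to s0
s0 | YXY_YX[X]Y_   read X → write Y, move →, go to s1
s1 | YXY_YXY[Y]_   read Y → write X, move ←, go to s1
s1 | YXY_YX[Y]X_   read Y → write X, move ←, go to s1
s1 | YXY_Y[X]XX_   read X → write _, move ←, go to s2
s2 | YXY_[Y]_XX_   read Y → write _, move ←, go to s3
s3 | YXY[_]__XX_   read _ → write Y, move →, go to s2
s2 | YXYY[_]_XX_   read _ → write X, move →, go to s0
s0 | YXYYX[_]XX_   read _ → write _, move →, go to s2
s2 | YXYYX_[X]X_   read X → write _, move ←, go to s0
s0 | YXYYX[_]_X_   read _ → write _, move →, go to s2
s2 | YXYYX_[_]X_   read _ → write X, move →, go to s0
s0 | YXYYX_X[X]_   read X → write Y, move →, go to s1
s1 | YXYYX_XY[_]   read _ → write Y, move ←, go to s2
s2 | YXYYX_X[Y]Y   read Y → write _, move ←, go to s3
s3 | YXYYX_[X]_Y   read X → write _, move →, go to s3
s3 | YXYYX__[_]Y   read _ → write Y, move →, go to s2
s2 | YXYYX__Y[Y]   read Y → write _, move ←, go to s3
s3 | YXYYX__[Y]_   read Y → write X, move ←, go to s1
s1 | YXYYX_[_]X_   read _ → write Y, move ←, go to s2
s2 | YXYYX[_]YX_   read _ → write X, move →, go to s0
s0 | YXYYXX[Y]X_   read Y → write X, move →, go to s4
s4 | YXYYXXX[X]_
The non-blank tape span at halt is YXYYXXXX.

YXYYXXXX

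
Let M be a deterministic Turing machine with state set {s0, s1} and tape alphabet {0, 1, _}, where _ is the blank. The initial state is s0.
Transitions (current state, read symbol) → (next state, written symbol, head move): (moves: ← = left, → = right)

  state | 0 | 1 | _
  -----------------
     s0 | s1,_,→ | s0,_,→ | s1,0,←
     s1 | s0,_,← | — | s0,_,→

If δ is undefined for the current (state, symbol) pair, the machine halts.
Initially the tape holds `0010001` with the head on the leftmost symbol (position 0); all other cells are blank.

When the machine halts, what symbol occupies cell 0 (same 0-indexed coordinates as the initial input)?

_

state=s0 head=0 tape=_[0]010001   (s0,0)→(s1,_,→)
state=s1 head=1 tape=__[0]10001   (s1,0)→(s0,_,←)
state=s0 head=0 tape=_[_]_10001   (s0,_)→(s1,0,←)
state=s1 head=-1 tape=[_]0_10001   (s1,_)→(s0,_,→)
state=s0 head=0 tape=_[0]_10001   (s0,0)→(s1,_,→)
state=s1 head=1 tape=__[_]10001   (s1,_)→(s0,_,→)
state=s0 head=2 tape=___[1]0001   (s0,1)→(s0,_,→)
state=s0 head=3 tape=____[0]001   (s0,0)→(s1,_,→)
state=s1 head=4 tape=_____[0]01   (s1,0)→(s0,_,←)
state=s0 head=3 tape=____[_]_01   (s0,_)→(s1,0,←)
state=s1 head=2 tape=___[_]0_01   (s1,_)→(s0,_,→)
state=s0 head=3 tape=____[0]_01   (s0,0)→(s1,_,→)
state=s1 head=4 tape=_____[_]01   (s1,_)→(s0,_,→)
state=s0 head=5 tape=______[0]1   (s0,0)→(s1,_,→)
state=s1 head=6 tape=_______[1]
Cell 0 holds _ when M halts.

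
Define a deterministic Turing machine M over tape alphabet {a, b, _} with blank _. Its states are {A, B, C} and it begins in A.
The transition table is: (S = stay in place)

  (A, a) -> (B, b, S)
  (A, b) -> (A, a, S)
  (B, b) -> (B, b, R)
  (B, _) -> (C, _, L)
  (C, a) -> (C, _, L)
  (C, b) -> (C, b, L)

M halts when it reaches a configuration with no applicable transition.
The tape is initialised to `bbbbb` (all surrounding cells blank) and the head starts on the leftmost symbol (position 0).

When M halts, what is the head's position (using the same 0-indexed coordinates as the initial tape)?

-1

state=A head=0 tape=_[b]bbbb_   (A,b)→(A,a,S)
state=A head=0 tape=_[a]bbbb_   (A,a)→(B,b,S)
state=B head=0 tape=_[b]bbbb_   (B,b)→(B,b,R)
state=B head=1 tape=_b[b]bbb_   (B,b)→(B,b,R)
state=B head=2 tape=_bb[b]bb_   (B,b)→(B,b,R)
state=B head=3 tape=_bbb[b]b_   (B,b)→(B,b,R)
state=B head=4 tape=_bbbb[b]_   (B,b)→(B,b,R)
state=B head=5 tape=_bbbbb[_]   (B,_)→(C,_,L)
state=C head=4 tape=_bbbb[b]_   (C,b)→(C,b,L)
state=C head=3 tape=_bbb[b]b_   (C,b)→(C,b,L)
state=C head=2 tape=_bb[b]bb_   (C,b)→(C,b,L)
state=C head=1 tape=_b[b]bbb_   (C,b)→(C,b,L)
state=C head=0 tape=_[b]bbbb_   (C,b)→(C,b,L)
state=C head=-1 tape=[_]bbbbb_
At halt the head is at cell -1.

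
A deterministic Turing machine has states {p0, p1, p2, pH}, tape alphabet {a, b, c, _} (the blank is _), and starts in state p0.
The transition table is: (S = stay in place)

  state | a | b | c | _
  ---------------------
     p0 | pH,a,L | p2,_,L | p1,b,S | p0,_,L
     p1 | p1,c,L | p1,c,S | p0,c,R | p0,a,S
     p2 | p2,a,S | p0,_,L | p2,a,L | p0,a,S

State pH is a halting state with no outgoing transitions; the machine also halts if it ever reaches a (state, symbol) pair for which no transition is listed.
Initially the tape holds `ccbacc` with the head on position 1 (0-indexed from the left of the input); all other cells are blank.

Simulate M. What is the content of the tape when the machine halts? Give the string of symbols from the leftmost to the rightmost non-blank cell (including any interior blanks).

aaa_acc

p0 | __c[c]bacc   read c → write b, move S, go to p1
p1 | __c[b]bacc   read b → write c, move S, go to p1
p1 | __c[c]bacc   read c → write c, move R, go to p0
p0 | __cc[b]acc   read b → write _, move L, go to p2
p2 | __c[c]_acc   read c → write a, move L, go to p2
p2 | __[c]a_acc   read c → write a, move L, go to p2
p2 | _[_]aa_acc   read _ → write a, move S, go to p0
p0 | _[a]aa_acc   read a → write a, move L, go to pH
pH | [_]aaa_acc
The non-blank tape span at halt is aaa_acc.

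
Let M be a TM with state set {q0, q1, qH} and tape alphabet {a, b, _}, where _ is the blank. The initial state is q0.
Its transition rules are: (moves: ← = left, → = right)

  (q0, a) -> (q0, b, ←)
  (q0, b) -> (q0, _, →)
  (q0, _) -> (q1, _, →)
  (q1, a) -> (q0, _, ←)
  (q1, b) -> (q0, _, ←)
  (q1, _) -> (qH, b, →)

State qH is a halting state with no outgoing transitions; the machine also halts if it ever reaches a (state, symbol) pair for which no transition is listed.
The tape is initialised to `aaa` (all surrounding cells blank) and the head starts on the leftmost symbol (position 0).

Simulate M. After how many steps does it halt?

5

q0 | _[a]aa   read a → write b, move ←, go to q0
q0 | [_]baa   read _ → write _, move →, go to q1
q1 | _[b]aa   read b → write _, move ←, go to q0
q0 | [_]_aa   read _ → write _, move →, go to q1
q1 | _[_]aa   read _ → write b, move →, go to qH
qH | _b[a]a
M halts after 5 transitions.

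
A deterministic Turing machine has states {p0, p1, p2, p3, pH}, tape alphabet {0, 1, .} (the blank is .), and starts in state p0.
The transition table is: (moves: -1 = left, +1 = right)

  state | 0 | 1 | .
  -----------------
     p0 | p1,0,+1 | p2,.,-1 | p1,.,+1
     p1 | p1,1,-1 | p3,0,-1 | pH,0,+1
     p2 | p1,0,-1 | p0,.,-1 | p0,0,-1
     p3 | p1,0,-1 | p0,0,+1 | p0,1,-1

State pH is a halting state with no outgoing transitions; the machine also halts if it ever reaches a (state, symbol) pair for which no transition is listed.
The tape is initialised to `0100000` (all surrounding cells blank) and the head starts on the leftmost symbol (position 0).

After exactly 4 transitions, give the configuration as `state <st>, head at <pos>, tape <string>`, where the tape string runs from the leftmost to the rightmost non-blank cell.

state pH, head at 0, tape 00000000

p0 | .[0]100000   read 0 → write 0, move +1, go to p1
p1 | .0[1]00000   read 1 → write 0, move -1, go to p3
p3 | .[0]000000   read 0 → write 0, move -1, go to p1
p1 | [.]0000000   read . → write 0, move +1, go to pH
pH | 0[0]000000
After 4 steps: state pH, head at 0, tape 00000000.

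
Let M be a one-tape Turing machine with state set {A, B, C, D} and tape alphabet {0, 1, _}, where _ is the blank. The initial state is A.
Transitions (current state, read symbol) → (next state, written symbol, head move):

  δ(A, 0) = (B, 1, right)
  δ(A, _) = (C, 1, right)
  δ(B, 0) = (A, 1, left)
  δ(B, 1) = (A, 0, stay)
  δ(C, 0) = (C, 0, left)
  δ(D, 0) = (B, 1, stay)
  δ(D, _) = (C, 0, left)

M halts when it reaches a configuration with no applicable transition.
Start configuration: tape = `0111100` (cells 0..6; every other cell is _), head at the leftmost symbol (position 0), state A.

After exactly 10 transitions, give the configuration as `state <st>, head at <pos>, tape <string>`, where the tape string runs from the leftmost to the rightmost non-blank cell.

state A, head at 4, tape 1111110

state=A head=0 tape=[0]111100   (A,0)→(B,1,right)
state=B head=1 tape=1[1]11100   (B,1)→(A,0,stay)
state=A head=1 tape=1[0]11100   (A,0)→(B,1,right)
state=B head=2 tape=11[1]1100   (B,1)→(A,0,stay)
state=A head=2 tape=11[0]1100   (A,0)→(B,1,right)
state=B head=3 tape=111[1]100   (B,1)→(A,0,stay)
state=A head=3 tape=111[0]100   (A,0)→(B,1,right)
state=B head=4 tape=1111[1]00   (B,1)→(A,0,stay)
state=A head=4 tape=1111[0]00   (A,0)→(B,1,right)
state=B head=5 tape=11111[0]0   (B,0)→(A,1,left)
state=A head=4 tape=1111[1]10
After 10 steps: state A, head at 4, tape 1111110.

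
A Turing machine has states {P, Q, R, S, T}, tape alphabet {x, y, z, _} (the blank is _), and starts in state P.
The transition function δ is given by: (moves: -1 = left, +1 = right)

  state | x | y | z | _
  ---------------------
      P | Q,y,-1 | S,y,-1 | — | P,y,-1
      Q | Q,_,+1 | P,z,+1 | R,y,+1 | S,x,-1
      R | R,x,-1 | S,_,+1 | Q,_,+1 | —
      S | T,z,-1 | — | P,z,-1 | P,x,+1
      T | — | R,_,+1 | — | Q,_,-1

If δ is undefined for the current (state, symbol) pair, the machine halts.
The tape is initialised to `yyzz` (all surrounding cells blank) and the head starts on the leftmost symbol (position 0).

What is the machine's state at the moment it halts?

P

state=P head=0 tape=____[y]yzz   (P,y)→(S,y,-1)
state=S head=-1 tape=___[_]yyzz   (S,_)→(P,x,+1)
state=P head=0 tape=___x[y]yzz   (P,y)→(S,y,-1)
state=S head=-1 tape=___[x]yyzz   (S,x)→(T,z,-1)
state=T head=-2 tape=__[_]zyyzz   (T,_)→(Q,_,-1)
state=Q head=-3 tape=_[_]_zyyzz   (Q,_)→(S,x,-1)
state=S head=-4 tape=[_]x_zyyzz   (S,_)→(P,x,+1)
state=P head=-3 tape=x[x]_zyyzz   (P,x)→(Q,y,-1)
state=Q head=-4 tape=[x]y_zyyzz   (Q,x)→(Q,_,+1)
state=Q head=-3 tape=_[y]_zyyzz   (Q,y)→(P,z,+1)
state=P head=-2 tape=_z[_]zyyzz   (P,_)→(P,y,-1)
state=P head=-3 tape=_[z]yzyyzz
No transition is defined for (P, z); M halts in state P.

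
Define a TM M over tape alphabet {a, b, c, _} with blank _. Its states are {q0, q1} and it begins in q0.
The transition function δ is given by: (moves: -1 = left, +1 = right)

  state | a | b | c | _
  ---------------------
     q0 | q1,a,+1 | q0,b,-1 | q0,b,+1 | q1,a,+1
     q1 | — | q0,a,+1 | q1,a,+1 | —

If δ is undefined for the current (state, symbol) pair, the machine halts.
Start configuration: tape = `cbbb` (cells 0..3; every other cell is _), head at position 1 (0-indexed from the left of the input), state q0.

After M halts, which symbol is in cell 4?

q0 | _c[b]bb__   read b → write b, move -1, go to q0
q0 | _[c]bbb__   read c → write b, move +1, go to q0
q0 | _b[b]bb__   read b → write b, move -1, go to q0
q0 | _[b]bbb__   read b → write b, move -1, go to q0
q0 | [_]bbbb__   read _ → write a, move +1, go to q1
q1 | a[b]bbb__   read b → write a, move +1, go to q0
q0 | aa[b]bb__   read b → write b, move -1, go to q0
q0 | a[a]bbb__   read a → write a, move +1, go to q1
q1 | aa[b]bb__   read b → write a, move +1, go to q0
q0 | aaa[b]b__   read b → write b, move -1, go to q0
q0 | aa[a]bb__   read a → write a, move +1, go to q1
q1 | aaa[b]b__   read b → write a, move +1, go to q0
q0 | aaaa[b]__   read b → write b, move -1, go to q0
q0 | aaa[a]b__   read a → write a, move +1, go to q1
q1 | aaaa[b]__   read b → write a, move +1, go to q0
q0 | aaaaa[_]_   read _ → write a, move +1, go to q1
q1 | aaaaaa[_]
Cell 4 holds a when M halts.

a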